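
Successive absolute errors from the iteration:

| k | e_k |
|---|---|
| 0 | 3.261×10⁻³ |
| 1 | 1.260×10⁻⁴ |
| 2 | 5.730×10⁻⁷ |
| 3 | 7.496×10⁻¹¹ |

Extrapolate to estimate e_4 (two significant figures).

2.7e-17

First estimate the order: p ≈ ln(e_3/e_2) / ln(e_2/e_1) = ln(7.496×10⁻¹¹/5.730×10⁻⁷)/ln(5.730×10⁻⁷/1.260×10⁻⁴) = ln(0.00013082)/ln(0.00454762) ≈ 1.6580.
Then e_4 ≈ e_3·(e_3/e_2)^p = 7.496×10⁻¹¹·(0.00013082)^1.6580 = 7.496×10⁻¹¹·3.64289e-07 ≈ 2.731e-17.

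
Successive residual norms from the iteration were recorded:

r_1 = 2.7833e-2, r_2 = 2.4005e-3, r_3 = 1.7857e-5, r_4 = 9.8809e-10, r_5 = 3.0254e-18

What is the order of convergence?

Consecutive ratios: r_5/r_4 = 3.0254e-18/9.8809e-10 = 3.06187e-09, r_4/r_3 = 9.8809e-10/1.7857e-5 = 5.53335e-05.
p ≈ ln(3.06187e-09)/ln(5.53335e-05) = -19.6042/-9.8021 ≈ 2.00.
So the convergence is quadratic (order 2).

2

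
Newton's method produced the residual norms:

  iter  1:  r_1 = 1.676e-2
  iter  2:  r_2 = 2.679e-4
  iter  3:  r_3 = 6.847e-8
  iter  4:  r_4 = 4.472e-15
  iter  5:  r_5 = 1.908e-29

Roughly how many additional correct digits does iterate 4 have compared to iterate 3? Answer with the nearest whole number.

7

Digits gained ≈ log₁₀(r_3/r_4) = log₁₀(6.847e-8/4.472e-15) = log₁₀(1.53108e+07) ≈ 7.185.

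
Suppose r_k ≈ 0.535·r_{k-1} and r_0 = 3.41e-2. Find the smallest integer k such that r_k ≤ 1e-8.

After k steps, r_k ≈ 3.41e-2·0.535^k.
Need 0.535^k ≤ 1e-8/3.41e-2 = 2.93255e-07.
k ≥ ln(2.93255e-07)/ln(0.535) = -15.0422/-0.62549 = 24.049.
Smallest integer k = 25.

25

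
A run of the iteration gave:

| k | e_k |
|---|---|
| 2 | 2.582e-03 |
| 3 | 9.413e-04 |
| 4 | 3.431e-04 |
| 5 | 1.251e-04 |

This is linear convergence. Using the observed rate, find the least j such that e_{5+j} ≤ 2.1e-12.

Rate ρ ≈ e_5/e_4 = 1.251e-04/3.431e-04 = 0.3646.
After j more steps, e_{5+j} ≈ 1.251e-04·ρ^j; need ρ^j ≤ 2.1e-12/1.251e-04 = 1.67866e-08.
j ≥ ln(1.67866e-08)/ln(0.3646) = -17.9027/-1.00895 = 17.744.
So 18 more iterations are needed.

18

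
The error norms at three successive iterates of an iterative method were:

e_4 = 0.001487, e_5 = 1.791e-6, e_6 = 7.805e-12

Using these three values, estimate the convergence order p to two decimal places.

1.84

p ≈ ln(e_6/e_5) / ln(e_5/e_4)
  = ln(7.805e-12/1.791e-6) / ln(1.791e-6/0.001487)
  = ln(4.3579e-06) / ln(0.00120444)
  = -12.34352 / -6.72174 ≈ 1.83636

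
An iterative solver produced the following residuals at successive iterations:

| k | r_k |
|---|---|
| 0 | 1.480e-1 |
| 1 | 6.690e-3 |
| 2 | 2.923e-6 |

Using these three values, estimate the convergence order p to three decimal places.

p ≈ ln(r_2/r_1) / ln(r_1/r_0)
  = ln(2.923e-6/6.690e-3) / ln(6.690e-3/1.480e-1)
  = ln(0.000436921) / ln(0.0452027)
  = -7.735758 / -3.096598 ≈ 2.498147

2.498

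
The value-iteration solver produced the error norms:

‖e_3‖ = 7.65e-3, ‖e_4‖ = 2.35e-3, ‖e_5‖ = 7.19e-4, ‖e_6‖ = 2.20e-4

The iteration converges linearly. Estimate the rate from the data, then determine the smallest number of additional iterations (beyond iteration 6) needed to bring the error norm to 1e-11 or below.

Rate ρ ≈ ‖e_6‖/‖e_5‖ = 2.20e-4/7.19e-4 = 0.3060.
After j more steps, ‖e_{6+j}‖ ≈ 2.20e-4·ρ^j; need ρ^j ≤ 1e-11/2.20e-4 = 4.54545e-08.
j ≥ ln(4.54545e-08)/ln(0.3060) = -16.9066/-1.18417 = 14.277.
So 15 more iterations are needed.

15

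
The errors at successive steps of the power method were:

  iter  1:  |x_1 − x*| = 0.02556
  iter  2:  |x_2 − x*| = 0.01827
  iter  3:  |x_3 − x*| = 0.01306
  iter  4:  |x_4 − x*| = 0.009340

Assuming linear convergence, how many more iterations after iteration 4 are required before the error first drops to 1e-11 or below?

Rate ρ ≈ |x_4 − x*|/|x_3 − x*| = 0.009340/0.01306 = 0.7152.
After j more steps, |x_{4+j} − x*| ≈ 0.009340·ρ^j; need ρ^j ≤ 1e-11/0.009340 = 1.07066e-09.
j ≥ ln(1.07066e-09)/ln(0.7152) = -20.6550/-0.33519 = 61.622.
So 62 more iterations are needed.

62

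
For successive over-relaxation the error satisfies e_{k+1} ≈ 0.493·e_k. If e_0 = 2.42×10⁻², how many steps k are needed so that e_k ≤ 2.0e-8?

After k steps, e_k ≈ 2.42×10⁻²·0.493^k.
Need 0.493^k ≤ 2.0e-8/2.42×10⁻² = 8.26446e-07.
k ≥ ln(8.26446e-07)/ln(0.493) = -14.0061/-0.70725 = 19.804.
Smallest integer k = 20.

20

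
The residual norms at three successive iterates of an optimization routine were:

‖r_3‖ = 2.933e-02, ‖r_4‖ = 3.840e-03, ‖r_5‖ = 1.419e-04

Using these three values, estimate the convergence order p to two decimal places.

1.62

p ≈ ln(‖r_5‖/‖r_4‖) / ln(‖r_4‖/‖r_3‖)
  = ln(1.419e-04/3.840e-03) / ln(3.840e-03/2.933e-02)
  = ln(0.0369531) / ln(0.130924)
  = -3.29811 / -2.03314 ≈ 1.62218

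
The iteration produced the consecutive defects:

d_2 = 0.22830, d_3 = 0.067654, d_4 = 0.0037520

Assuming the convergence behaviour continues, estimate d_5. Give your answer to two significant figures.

3.9e-6

First estimate the order: p ≈ ln(d_4/d_3) / ln(d_3/d_2) = ln(0.0037520/0.067654)/ln(0.067654/0.22830) = ln(0.0554587)/ln(0.296338) ≈ 2.3779.
Then d_5 ≈ d_4·(d_4/d_3)^p = 0.0037520·(0.0554587)^2.3779 = 0.0037520·0.00103106 ≈ 3.869e-06.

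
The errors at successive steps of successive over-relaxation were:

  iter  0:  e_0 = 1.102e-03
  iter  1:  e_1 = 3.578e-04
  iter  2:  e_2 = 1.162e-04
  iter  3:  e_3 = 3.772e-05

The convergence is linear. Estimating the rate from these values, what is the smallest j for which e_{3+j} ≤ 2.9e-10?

11

Rate ρ ≈ e_3/e_2 = 3.772e-05/1.162e-04 = 0.3246.
After j more steps, e_{3+j} ≈ 3.772e-05·ρ^j; need ρ^j ≤ 2.9e-10/3.772e-05 = 7.68823e-06.
j ≥ ln(7.68823e-06)/ln(0.3246) = -11.7758/-1.12516 = 10.466.
So 11 more iterations are needed.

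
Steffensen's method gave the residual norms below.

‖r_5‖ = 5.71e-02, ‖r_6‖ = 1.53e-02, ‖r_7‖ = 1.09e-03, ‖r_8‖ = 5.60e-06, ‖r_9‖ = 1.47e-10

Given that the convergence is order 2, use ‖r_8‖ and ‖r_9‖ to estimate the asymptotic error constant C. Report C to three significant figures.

C ≈ ‖r_9‖ / ‖r_8‖^2
  = 1.47e-10 / (5.60e-06)^2
  = 1.47e-10 / 3.136e-11 ≈ 4.6875

4.69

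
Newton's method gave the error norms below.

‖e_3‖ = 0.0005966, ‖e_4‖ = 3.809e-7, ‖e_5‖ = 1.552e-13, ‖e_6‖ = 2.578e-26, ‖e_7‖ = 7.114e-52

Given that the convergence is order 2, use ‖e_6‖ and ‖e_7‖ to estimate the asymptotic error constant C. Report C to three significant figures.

1.07

C ≈ ‖e_7‖ / ‖e_6‖^2
  = 7.114e-52 / (2.578e-26)^2
  = 7.114e-52 / 6.64608e-52 ≈ 1.0704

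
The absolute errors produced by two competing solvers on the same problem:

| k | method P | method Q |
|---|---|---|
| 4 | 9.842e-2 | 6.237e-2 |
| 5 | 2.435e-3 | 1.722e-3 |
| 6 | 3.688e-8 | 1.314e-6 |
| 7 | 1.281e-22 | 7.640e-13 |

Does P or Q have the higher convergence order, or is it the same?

Method P: p ≈ ln(1.281e-22/3.688e-8)/ln(3.688e-8/2.435e-3) ≈ 3.00.
Method Q: p ≈ ln(7.640e-13/1.314e-6)/ln(1.314e-6/1.722e-3) ≈ 2.00.
Method P has the higher order (≈3.0 vs ≈2.0).

P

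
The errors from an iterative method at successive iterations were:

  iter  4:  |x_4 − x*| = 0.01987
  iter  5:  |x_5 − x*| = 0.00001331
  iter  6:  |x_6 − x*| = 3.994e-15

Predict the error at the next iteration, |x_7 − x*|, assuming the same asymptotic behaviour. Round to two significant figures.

First estimate the order: p ≈ ln(|x_6 − x*|/|x_5 − x*|) / ln(|x_5 − x*|/|x_4 − x*|) = ln(3.994e-15/0.00001331)/ln(0.00001331/0.01987) = ln(3.00075e-10)/ln(0.000669854) ≈ 3.0002.
Then |x_7 − x*| ≈ |x_6 − x*|·(|x_6 − x*|/|x_5 − x*|)^p = 3.994e-15·(3.00075e-10)^3.0002 = 3.994e-15·2.6902e-29 ≈ 1.074e-43.

1.1e-43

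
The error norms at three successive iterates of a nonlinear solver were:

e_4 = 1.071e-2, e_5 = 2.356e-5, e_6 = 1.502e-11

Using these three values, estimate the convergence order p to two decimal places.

p ≈ ln(e_6/e_5) / ln(e_5/e_4)
  = ln(1.502e-11/2.356e-5) / ln(2.356e-5/1.071e-2)
  = ln(6.37521e-07) / ln(0.00219981)
  = -14.26568 / -6.11938 ≈ 2.33123

2.33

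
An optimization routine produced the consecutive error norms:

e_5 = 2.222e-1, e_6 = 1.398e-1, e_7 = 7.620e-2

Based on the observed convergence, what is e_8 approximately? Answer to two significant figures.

First estimate the order: p ≈ ln(e_7/e_6) / ln(e_6/e_5) = ln(7.620e-2/1.398e-1)/ln(1.398e-1/2.222e-1) = ln(0.545064)/ln(0.629163) ≈ 1.3097.
Then e_8 ≈ e_7·(e_7/e_6)^p = 7.620e-2·(0.545064)^1.3097 = 7.620e-2·0.451674 ≈ 0.03442.

3.4e-2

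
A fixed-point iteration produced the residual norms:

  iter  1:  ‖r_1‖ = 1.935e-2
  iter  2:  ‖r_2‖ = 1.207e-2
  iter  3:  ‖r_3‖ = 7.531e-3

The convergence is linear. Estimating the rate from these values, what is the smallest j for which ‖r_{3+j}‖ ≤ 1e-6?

19

Rate ρ ≈ ‖r_3‖/‖r_2‖ = 7.531e-3/1.207e-2 = 0.6239.
After j more steps, ‖r_{3+j}‖ ≈ 7.531e-3·ρ^j; need ρ^j ≤ 1e-6/7.531e-3 = 0.000132784.
j ≥ ln(0.000132784)/ln(0.6239) = -8.9268/-0.47177 = 18.922.
So 19 more iterations are needed.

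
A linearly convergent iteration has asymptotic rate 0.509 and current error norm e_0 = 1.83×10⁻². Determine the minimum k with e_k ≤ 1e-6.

After k steps, e_k ≈ 1.83×10⁻²·0.509^k.
Need 0.509^k ≤ 1e-6/1.83×10⁻² = 5.46448e-05.
k ≥ ln(5.46448e-05)/ln(0.509) = -9.8147/-0.67531 = 14.534.
Smallest integer k = 15.

15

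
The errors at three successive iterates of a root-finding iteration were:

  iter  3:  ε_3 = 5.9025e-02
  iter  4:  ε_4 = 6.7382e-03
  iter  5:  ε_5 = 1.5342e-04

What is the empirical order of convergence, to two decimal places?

1.74

p ≈ ln(ε_5/ε_4) / ln(ε_4/ε_3)
  = ln(1.5342e-04/6.7382e-03) / ln(6.7382e-03/5.9025e-02)
  = ln(0.0227687) / ln(0.114158)
  = -3.78237 / -2.17017 ≈ 1.74289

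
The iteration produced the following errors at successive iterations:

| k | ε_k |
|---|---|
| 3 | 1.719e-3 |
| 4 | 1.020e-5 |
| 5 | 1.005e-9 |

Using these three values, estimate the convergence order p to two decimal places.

p ≈ ln(ε_5/ε_4) / ln(ε_4/ε_3)
  = ln(1.005e-9/1.020e-5) / ln(1.020e-5/1.719e-3)
  = ln(9.85294e-05) / ln(0.00593368)
  = -9.22516 / -5.12711 ≈ 1.79929

1.80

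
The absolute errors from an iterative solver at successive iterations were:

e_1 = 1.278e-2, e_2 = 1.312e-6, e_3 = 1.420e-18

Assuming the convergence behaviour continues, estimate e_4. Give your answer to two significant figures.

1.8e-54

First estimate the order: p ≈ ln(e_3/e_2) / ln(e_2/e_1) = ln(1.420e-18/1.312e-6)/ln(1.312e-6/1.278e-2) = ln(1.08232e-12)/ln(0.00010266) ≈ 3.0000.
Then e_4 ≈ e_3·(e_3/e_2)^p = 1.420e-18·(1.08232e-12)^3.0000 = 1.420e-18·1.26785e-36 ≈ 1.8e-54.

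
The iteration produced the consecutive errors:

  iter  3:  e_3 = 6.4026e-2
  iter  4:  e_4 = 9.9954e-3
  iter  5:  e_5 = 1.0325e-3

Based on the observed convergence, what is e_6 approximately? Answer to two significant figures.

First estimate the order: p ≈ ln(e_5/e_4) / ln(e_4/e_3) = ln(1.0325e-3/9.9954e-3)/ln(9.9954e-3/6.4026e-2) = ln(0.103298)/ln(0.156115) ≈ 1.2224.
Then e_6 ≈ e_5·(e_5/e_4)^p = 1.0325e-3·(0.103298)^1.2224 = 1.0325e-3·0.0623485 ≈ 6.437e-05.

6.4e-5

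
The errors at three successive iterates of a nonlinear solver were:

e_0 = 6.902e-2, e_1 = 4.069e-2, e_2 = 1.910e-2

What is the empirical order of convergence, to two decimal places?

p ≈ ln(e_2/e_1) / ln(e_1/e_0)
  = ln(1.910e-2/4.069e-2) / ln(4.069e-2/6.902e-2)
  = ln(0.469403) / ln(0.589539)
  = -0.75629 / -0.52841 ≈ 1.43126

1.43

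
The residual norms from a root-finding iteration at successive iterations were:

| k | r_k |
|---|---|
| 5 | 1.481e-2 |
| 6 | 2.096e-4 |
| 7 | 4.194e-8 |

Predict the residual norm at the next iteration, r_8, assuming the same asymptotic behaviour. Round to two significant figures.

First estimate the order: p ≈ ln(r_7/r_6) / ln(r_6/r_5) = ln(4.194e-8/2.096e-4)/ln(2.096e-4/1.481e-2) = ln(0.000200095)/ln(0.0141526) ≈ 2.0002.
Then r_8 ≈ r_7·(r_7/r_6)^p = 4.194e-8·(0.000200095)^2.0002 = 4.194e-8·3.99699e-08 ≈ 1.676e-15.

1.7e-15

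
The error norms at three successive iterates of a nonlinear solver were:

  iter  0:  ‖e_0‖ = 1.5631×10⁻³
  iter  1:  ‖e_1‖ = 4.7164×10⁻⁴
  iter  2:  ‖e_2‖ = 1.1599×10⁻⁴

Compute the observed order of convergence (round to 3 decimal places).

p ≈ ln(‖e_2‖/‖e_1‖) / ln(‖e_1‖/‖e_0‖)
  = ln(1.1599×10⁻⁴/4.7164×10⁻⁴) / ln(4.7164×10⁻⁴/1.5631×10⁻³)
  = ln(0.245929) / ln(0.301734)
  = -1.402712 / -1.198209 ≈ 1.170674

1.171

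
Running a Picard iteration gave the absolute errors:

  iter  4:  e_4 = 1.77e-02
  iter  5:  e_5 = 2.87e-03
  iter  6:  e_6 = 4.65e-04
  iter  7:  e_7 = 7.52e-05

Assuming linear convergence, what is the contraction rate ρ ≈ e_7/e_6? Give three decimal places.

0.162

ρ ≈ e_7/e_6 = 7.52e-05/4.65e-04 = 0.16172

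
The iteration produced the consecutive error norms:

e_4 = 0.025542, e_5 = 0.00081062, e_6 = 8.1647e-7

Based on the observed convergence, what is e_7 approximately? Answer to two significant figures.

8.3e-13

First estimate the order: p ≈ ln(e_6/e_5) / ln(e_5/e_4) = ln(8.1647e-7/0.00081062)/ln(0.00081062/0.025542) = ln(0.00100722)/ln(0.0317367) ≈ 2.0000.
Then e_7 ≈ e_6·(e_6/e_5)^p = 8.1647e-7·(0.00100722)^2.0000 = 8.1647e-7·1.01449e-06 ≈ 8.283e-13.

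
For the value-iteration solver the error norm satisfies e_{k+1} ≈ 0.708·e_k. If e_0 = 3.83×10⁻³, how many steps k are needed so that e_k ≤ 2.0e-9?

42

After k steps, e_k ≈ 3.83×10⁻³·0.708^k.
Need 0.708^k ≤ 2.0e-9/3.83×10⁻³ = 5.22193e-07.
k ≥ ln(5.22193e-07)/ln(0.708) = -14.4652/-0.34531 = 41.890.
Smallest integer k = 42.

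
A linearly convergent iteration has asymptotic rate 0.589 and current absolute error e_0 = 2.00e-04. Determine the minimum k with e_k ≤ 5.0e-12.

After k steps, e_k ≈ 2.00e-04·0.589^k.
Need 0.589^k ≤ 5.0e-12/2.00e-04 = 2.5e-08.
k ≥ ln(2.5e-08)/ln(0.589) = -17.5044/-0.52933 = 33.069.
Smallest integer k = 34.

34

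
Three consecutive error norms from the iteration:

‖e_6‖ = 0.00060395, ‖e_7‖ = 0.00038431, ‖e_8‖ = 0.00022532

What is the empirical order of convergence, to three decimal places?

1.181

p ≈ ln(‖e_8‖/‖e_7‖) / ln(‖e_7‖/‖e_6‖)
  = ln(0.00022532/0.00038431) / ln(0.00038431/0.00060395)
  = ln(0.586298) / ln(0.636328)
  = -0.533927 / -0.452041 ≈ 1.181147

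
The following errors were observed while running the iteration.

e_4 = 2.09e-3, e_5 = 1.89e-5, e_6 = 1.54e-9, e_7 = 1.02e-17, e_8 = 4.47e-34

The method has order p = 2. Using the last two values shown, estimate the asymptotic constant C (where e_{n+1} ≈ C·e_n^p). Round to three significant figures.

C ≈ e_8 / e_7^2
  = 4.47e-34 / (1.02e-17)^2
  = 4.47e-34 / 1.0404e-34 ≈ 4.2964

4.30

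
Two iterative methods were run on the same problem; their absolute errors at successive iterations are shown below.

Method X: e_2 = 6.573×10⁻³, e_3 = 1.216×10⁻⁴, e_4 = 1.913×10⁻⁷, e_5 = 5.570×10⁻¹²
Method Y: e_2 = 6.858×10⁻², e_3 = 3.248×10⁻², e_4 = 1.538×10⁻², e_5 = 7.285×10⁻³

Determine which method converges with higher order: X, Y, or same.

Method X: p ≈ ln(5.570×10⁻¹²/1.913×10⁻⁷)/ln(1.913×10⁻⁷/1.216×10⁻⁴) ≈ 1.62.
Method Y: p ≈ ln(7.285×10⁻³/1.538×10⁻²)/ln(1.538×10⁻²/3.248×10⁻²) ≈ 1.00.
Method X has the higher order (≈1.6 vs ≈1.0).

X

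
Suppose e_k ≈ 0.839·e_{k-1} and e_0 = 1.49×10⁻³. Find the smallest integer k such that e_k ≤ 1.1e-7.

After k steps, e_k ≈ 1.49×10⁻³·0.839^k.
Need 0.839^k ≤ 1.1e-7/1.49×10⁻³ = 7.38255e-05.
k ≥ ln(7.38255e-05)/ln(0.839) = -9.5138/-0.17554 = 54.197.
Smallest integer k = 55.

55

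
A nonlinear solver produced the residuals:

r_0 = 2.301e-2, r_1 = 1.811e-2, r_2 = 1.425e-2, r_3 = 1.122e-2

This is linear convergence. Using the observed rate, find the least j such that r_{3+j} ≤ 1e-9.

68

Rate ρ ≈ r_3/r_2 = 1.122e-2/1.425e-2 = 0.7874.
After j more steps, r_{3+j} ≈ 1.122e-2·ρ^j; need ρ^j ≤ 1e-9/1.122e-2 = 8.91266e-08.
j ≥ ln(8.91266e-08)/ln(0.7874) = -16.2332/-0.23902 = 67.916.
So 68 more iterations are needed.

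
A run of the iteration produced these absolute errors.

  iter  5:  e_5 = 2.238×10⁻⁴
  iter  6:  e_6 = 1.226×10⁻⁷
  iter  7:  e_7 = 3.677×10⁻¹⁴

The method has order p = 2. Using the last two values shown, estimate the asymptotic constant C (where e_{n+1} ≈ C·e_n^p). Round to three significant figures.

2.45

C ≈ e_7 / e_6^2
  = 3.677×10⁻¹⁴ / (1.226×10⁻⁷)^2
  = 3.677×10⁻¹⁴ / 1.50308e-14 ≈ 2.4463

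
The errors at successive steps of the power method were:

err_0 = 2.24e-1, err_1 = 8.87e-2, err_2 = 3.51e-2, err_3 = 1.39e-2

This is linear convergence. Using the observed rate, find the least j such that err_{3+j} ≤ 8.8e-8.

13

Rate ρ ≈ err_3/err_2 = 1.39e-2/3.51e-2 = 0.3960.
After j more steps, err_{3+j} ≈ 1.39e-2·ρ^j; need ρ^j ≤ 8.8e-8/1.39e-2 = 6.33094e-06.
j ≥ ln(6.33094e-06)/ln(0.3960) = -11.9701/-0.92634 = 12.922.
So 13 more iterations are needed.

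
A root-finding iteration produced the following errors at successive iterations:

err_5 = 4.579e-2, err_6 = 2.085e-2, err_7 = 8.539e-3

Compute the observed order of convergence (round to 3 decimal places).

p ≈ ln(err_7/err_6) / ln(err_6/err_5)
  = ln(8.539e-3/2.085e-2) / ln(2.085e-2/4.579e-2)
  = ln(0.409544) / ln(0.45534)
  = -0.892711 / -0.786711 ≈ 1.134738

1.135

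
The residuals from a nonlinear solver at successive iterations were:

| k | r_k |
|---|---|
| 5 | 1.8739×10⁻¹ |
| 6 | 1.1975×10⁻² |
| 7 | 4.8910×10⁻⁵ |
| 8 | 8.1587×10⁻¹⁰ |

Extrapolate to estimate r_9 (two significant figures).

First estimate the order: p ≈ ln(r_8/r_7) / ln(r_7/r_6) = ln(8.1587×10⁻¹⁰/4.8910×10⁻⁵)/ln(4.8910×10⁻⁵/1.1975×10⁻²) = ln(1.6681e-05)/ln(0.00408434) ≈ 2.0000.
Then r_9 ≈ r_8·(r_8/r_7)^p = 8.1587×10⁻¹⁰·(1.6681e-05)^2.0000 = 8.1587×10⁻¹⁰·2.78256e-10 ≈ 2.27e-19.

2.3e-19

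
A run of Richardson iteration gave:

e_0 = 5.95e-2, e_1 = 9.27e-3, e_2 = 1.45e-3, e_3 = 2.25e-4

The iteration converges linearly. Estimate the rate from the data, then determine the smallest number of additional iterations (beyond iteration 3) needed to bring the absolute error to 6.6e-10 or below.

7

Rate ρ ≈ e_3/e_2 = 2.25e-4/1.45e-3 = 0.1552.
After j more steps, e_{3+j} ≈ 2.25e-4·ρ^j; need ρ^j ≤ 6.6e-10/2.25e-4 = 2.93333e-06.
j ≥ ln(2.93333e-06)/ln(0.1552) = -12.7394/-1.86304 = 6.838.
So 7 more iterations are needed.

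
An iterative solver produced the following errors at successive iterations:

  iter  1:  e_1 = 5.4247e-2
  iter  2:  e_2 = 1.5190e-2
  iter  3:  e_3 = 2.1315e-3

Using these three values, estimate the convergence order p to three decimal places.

p ≈ ln(e_3/e_2) / ln(e_2/e_1)
  = ln(2.1315e-3/1.5190e-2) / ln(1.5190e-2/5.4247e-2)
  = ln(0.140323) / ln(0.280015)
  = -1.963808 / -1.272912 ≈ 1.542768

1.543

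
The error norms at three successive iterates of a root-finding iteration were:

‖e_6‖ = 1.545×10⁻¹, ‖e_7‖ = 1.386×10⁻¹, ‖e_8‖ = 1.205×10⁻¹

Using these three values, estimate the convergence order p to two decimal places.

1.29

p ≈ ln(‖e_8‖/‖e_7‖) / ln(‖e_7‖/‖e_6‖)
  = ln(1.205×10⁻¹/1.386×10⁻¹) / ln(1.386×10⁻¹/1.545×10⁻¹)
  = ln(0.869408) / ln(0.897087)
  = -0.13994 / -0.10860 ≈ 1.28858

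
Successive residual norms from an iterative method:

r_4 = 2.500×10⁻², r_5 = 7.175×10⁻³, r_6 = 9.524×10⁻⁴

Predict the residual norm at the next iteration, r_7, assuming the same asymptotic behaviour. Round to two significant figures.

3.6e-5

First estimate the order: p ≈ ln(r_6/r_5) / ln(r_5/r_4) = ln(9.524×10⁻⁴/7.175×10⁻³)/ln(7.175×10⁻³/2.500×10⁻²) = ln(0.132739)/ln(0.287) ≈ 1.6177.
Then r_7 ≈ r_6·(r_6/r_5)^p = 9.524×10⁻⁴·(0.132739)^1.6177 = 9.524×10⁻⁴·0.0381307 ≈ 3.632e-05.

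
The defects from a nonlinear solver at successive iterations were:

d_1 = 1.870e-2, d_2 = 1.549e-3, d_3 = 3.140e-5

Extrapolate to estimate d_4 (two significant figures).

7.0e-8

First estimate the order: p ≈ ln(d_3/d_2) / ln(d_2/d_1) = ln(3.140e-5/1.549e-3)/ln(1.549e-3/1.870e-2) = ln(0.0202711)/ln(0.0828342) ≈ 1.5651.
Then d_4 ≈ d_3·(d_3/d_2)^p = 3.140e-5·(0.0202711)^1.5651 = 3.140e-5·0.0022392 ≈ 7.031e-08.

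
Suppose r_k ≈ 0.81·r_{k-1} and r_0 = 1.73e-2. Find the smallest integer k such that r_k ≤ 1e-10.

After k steps, r_k ≈ 1.73e-2·0.81^k.
Need 0.81^k ≤ 1e-10/1.73e-2 = 5.78035e-09.
k ≥ ln(5.78035e-09)/ln(0.81) = -18.9688/-0.21072 = 90.019.
Smallest integer k = 91.

91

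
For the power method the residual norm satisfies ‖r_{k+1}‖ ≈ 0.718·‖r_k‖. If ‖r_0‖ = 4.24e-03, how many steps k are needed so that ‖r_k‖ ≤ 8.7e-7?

26

After k steps, ‖r_k‖ ≈ 4.24e-03·0.718^k.
Need 0.718^k ≤ 8.7e-7/4.24e-03 = 0.000205189.
k ≥ ln(0.000205189)/ln(0.718) = -8.4916/-0.33129 = 25.632.
Smallest integer k = 26.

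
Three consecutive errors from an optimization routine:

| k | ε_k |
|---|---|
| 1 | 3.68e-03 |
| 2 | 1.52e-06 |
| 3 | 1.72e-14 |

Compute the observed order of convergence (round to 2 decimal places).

2.35

p ≈ ln(ε_3/ε_2) / ln(ε_2/ε_1)
  = ln(1.72e-14/1.52e-06) / ln(1.52e-06/3.68e-03)
  = ln(1.13158e-08) / ln(0.000413043)
  = -18.29707 / -7.79196 ≈ 2.34820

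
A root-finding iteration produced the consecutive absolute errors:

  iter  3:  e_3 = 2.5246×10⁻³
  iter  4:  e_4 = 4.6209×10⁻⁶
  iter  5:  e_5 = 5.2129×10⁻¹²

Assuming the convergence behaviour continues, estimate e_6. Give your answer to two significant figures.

6.2e-25

First estimate the order: p ≈ ln(e_5/e_4) / ln(e_4/e_3) = ln(5.2129×10⁻¹²/4.6209×10⁻⁶)/ln(4.6209×10⁻⁶/2.5246×10⁻³) = ln(1.12811e-06)/ln(0.00183035) ≈ 2.1727.
Then e_6 ≈ e_5·(e_5/e_4)^p = 5.2129×10⁻¹²·(1.12811e-06)^2.1727 = 5.2129×10⁻¹²·1.19548e-13 ≈ 6.232e-25.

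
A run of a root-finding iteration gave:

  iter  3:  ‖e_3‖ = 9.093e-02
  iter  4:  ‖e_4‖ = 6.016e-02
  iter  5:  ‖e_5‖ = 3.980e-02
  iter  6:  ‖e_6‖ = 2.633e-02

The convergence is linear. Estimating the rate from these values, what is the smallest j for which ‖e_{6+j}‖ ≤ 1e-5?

20

Rate ρ ≈ ‖e_6‖/‖e_5‖ = 2.633e-02/3.980e-02 = 0.6616.
After j more steps, ‖e_{6+j}‖ ≈ 2.633e-02·ρ^j; need ρ^j ≤ 1e-5/2.633e-02 = 0.000379795.
j ≥ ln(0.000379795)/ln(0.6616) = -7.8759/-0.41309 = 19.066.
So 20 more iterations are needed.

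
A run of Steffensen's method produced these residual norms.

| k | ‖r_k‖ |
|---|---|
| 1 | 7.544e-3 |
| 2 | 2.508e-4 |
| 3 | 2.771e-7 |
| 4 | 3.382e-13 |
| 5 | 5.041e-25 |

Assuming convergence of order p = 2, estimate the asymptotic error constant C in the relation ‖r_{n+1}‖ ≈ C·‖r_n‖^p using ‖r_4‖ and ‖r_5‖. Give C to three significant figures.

4.41

C ≈ ‖r_5‖ / ‖r_4‖^2
  = 5.041e-25 / (3.382e-13)^2
  = 5.041e-25 / 1.14379e-25 ≈ 4.4073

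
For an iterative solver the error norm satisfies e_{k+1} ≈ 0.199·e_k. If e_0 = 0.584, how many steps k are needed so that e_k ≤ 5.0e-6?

After k steps, e_k ≈ 0.584·0.199^k.
Need 0.199^k ≤ 5.0e-6/0.584 = 8.56164e-06.
k ≥ ln(8.56164e-06)/ln(0.199) = -11.6682/-1.61445 = 7.227.
Smallest integer k = 8.

8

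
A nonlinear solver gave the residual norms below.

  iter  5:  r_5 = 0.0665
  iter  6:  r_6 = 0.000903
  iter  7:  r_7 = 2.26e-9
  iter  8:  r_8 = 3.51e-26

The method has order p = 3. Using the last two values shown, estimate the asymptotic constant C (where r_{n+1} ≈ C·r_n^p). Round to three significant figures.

C ≈ r_8 / r_7^3
  = 3.51e-26 / (2.26e-9)^3
  = 3.51e-26 / 1.15432e-26 ≈ 3.0408

3.04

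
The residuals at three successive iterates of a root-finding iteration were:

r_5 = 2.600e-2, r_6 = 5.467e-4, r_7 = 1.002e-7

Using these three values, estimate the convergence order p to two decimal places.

p ≈ ln(r_7/r_6) / ln(r_6/r_5)
  = ln(1.002e-7/5.467e-4) / ln(5.467e-4/2.600e-2)
  = ln(0.000183282) / ln(0.0210269)
  = -8.60448 / -3.86195 ≈ 2.22801

2.23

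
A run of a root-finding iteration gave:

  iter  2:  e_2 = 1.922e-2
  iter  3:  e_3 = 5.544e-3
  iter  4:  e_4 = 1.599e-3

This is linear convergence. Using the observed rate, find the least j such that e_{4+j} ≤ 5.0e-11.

14

Rate ρ ≈ e_4/e_3 = 1.599e-3/5.544e-3 = 0.2884.
After j more steps, e_{4+j} ≈ 1.599e-3·ρ^j; need ρ^j ≤ 5.0e-11/1.599e-3 = 3.12695e-08.
j ≥ ln(3.12695e-08)/ln(0.2884) = -17.2806/-1.24341 = 13.898.
So 14 more iterations are needed.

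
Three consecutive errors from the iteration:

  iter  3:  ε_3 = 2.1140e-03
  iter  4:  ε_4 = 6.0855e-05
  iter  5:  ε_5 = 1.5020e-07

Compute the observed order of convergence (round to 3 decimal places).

1.692

p ≈ ln(ε_5/ε_4) / ln(ε_4/ε_3)
  = ln(1.5020e-07/6.0855e-05) / ln(6.0855e-05/2.1140e-03)
  = ln(0.00246816) / ln(0.0287867)
  = -6.004282 / -3.547842 ≈ 1.692376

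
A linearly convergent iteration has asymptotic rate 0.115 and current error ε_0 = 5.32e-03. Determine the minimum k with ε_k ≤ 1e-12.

11

After k steps, ε_k ≈ 5.32e-03·0.115^k.
Need 0.115^k ≤ 1e-12/5.32e-03 = 1.8797e-10.
k ≥ ln(1.8797e-10)/ln(0.115) = -22.3947/-2.16282 = 10.354.
Smallest integer k = 11.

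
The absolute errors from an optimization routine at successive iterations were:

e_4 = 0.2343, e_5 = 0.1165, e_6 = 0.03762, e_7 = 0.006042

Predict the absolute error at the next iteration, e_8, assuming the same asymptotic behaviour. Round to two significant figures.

First estimate the order: p ≈ ln(e_7/e_6) / ln(e_6/e_5) = ln(0.006042/0.03762)/ln(0.03762/0.1165) = ln(0.160606)/ln(0.322918) ≈ 1.6179.
Then e_8 ≈ e_7·(e_7/e_6)^p = 0.006042·(0.160606)^1.6179 = 0.006042·0.0518802 ≈ 0.0003135.

3.1e-4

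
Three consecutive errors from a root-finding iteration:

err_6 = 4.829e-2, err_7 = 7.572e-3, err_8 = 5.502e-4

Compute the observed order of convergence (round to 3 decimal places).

p ≈ ln(err_8/err_7) / ln(err_7/err_6)
  = ln(5.502e-4/7.572e-3) / ln(7.572e-3/4.829e-2)
  = ln(0.0726624) / ln(0.156803)
  = -2.621931 / -1.852765 ≈ 1.415145

1.415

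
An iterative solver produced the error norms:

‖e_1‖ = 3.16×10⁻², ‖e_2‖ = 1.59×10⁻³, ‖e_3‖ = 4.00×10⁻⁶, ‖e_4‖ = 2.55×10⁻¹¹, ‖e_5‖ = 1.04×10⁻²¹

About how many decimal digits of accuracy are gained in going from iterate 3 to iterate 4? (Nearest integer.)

5

Digits gained ≈ log₁₀(‖e_3‖/‖e_4‖) = log₁₀(4.00×10⁻⁶/2.55×10⁻¹¹) = log₁₀(156863) ≈ 5.196.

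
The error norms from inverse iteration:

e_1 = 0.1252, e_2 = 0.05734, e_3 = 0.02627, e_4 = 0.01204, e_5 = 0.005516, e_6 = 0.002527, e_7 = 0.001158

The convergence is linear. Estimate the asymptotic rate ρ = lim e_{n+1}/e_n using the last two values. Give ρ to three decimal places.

0.458

ρ ≈ e_7/e_6 = 0.001158/0.002527 = 0.45825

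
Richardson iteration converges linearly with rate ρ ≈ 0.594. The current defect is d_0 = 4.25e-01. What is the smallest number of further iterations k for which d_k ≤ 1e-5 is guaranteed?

21

After k steps, d_k ≈ 4.25e-01·0.594^k.
Need 0.594^k ≤ 1e-5/4.25e-01 = 2.35294e-05.
k ≥ ln(2.35294e-05)/ln(0.594) = -10.6573/-0.52088 = 20.460.
Smallest integer k = 21.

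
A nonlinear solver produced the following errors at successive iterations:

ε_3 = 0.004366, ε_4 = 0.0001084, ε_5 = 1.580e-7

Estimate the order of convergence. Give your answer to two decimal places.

1.77

p ≈ ln(ε_5/ε_4) / ln(ε_4/ε_3)
  = ln(1.580e-7/0.0001084) / ln(0.0001084/0.004366)
  = ln(0.00145756) / ln(0.0248282)
  = -6.53099 / -3.69578 ≈ 1.76715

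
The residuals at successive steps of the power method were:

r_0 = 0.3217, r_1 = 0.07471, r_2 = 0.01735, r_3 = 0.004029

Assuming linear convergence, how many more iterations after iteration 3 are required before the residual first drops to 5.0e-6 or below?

5

Rate ρ ≈ r_3/r_2 = 0.004029/0.01735 = 0.2322.
After j more steps, r_{3+j} ≈ 0.004029·ρ^j; need ρ^j ≤ 5.0e-6/0.004029 = 0.001241.
j ≥ ln(0.001241)/ln(0.2322) = -6.6918/-1.46016 = 4.583.
So 5 more iterations are needed.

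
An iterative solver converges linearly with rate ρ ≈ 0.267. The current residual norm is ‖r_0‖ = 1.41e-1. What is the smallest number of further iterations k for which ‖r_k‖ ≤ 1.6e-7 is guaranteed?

11

After k steps, ‖r_k‖ ≈ 1.41e-1·0.267^k.
Need 0.267^k ≤ 1.6e-7/1.41e-1 = 1.13475e-06.
k ≥ ln(1.13475e-06)/ln(0.267) = -13.6891/-1.32051 = 10.367.
Smallest integer k = 11.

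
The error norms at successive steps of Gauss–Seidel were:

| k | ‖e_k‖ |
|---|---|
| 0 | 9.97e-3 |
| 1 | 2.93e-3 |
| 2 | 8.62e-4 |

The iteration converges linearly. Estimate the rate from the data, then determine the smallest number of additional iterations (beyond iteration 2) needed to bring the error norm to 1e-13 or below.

Rate ρ ≈ ‖e_2‖/‖e_1‖ = 8.62e-4/2.93e-3 = 0.2942.
After j more steps, ‖e_{2+j}‖ ≈ 8.62e-4·ρ^j; need ρ^j ≤ 1e-13/8.62e-4 = 1.16009e-10.
j ≥ ln(1.16009e-10)/ln(0.2942) = -22.8774/-1.22350 = 18.698.
So 19 more iterations are needed.

19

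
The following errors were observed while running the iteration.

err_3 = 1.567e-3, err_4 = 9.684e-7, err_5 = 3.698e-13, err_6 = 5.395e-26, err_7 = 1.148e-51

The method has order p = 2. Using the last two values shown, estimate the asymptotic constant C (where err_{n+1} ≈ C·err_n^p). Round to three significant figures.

C ≈ err_7 / err_6^2
  = 1.148e-51 / (5.395e-26)^2
  = 1.148e-51 / 2.9106e-51 ≈ 0.39442

0.394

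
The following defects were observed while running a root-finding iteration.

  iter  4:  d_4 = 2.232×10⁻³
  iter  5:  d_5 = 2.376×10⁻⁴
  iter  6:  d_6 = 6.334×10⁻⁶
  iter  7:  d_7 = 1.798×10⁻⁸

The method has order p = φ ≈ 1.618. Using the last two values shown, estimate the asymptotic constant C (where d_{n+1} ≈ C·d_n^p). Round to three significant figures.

C ≈ d_7 / d_6^1.618
  = 1.798×10⁻⁸ / (6.334×10⁻⁶)^1.618
  = 1.798×10⁻⁸ / 3.88253e-09 ≈ 4.631

4.63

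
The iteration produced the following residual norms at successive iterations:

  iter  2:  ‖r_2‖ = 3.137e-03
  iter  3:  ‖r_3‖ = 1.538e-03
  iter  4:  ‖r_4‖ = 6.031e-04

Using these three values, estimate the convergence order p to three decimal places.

1.313

p ≈ ln(‖r_4‖/‖r_3‖) / ln(‖r_3‖/‖r_2‖)
  = ln(6.031e-04/1.538e-03) / ln(1.538e-03/3.137e-03)
  = ln(0.392133) / ln(0.490277)
  = -0.936154 / -0.712785 ≈ 1.313375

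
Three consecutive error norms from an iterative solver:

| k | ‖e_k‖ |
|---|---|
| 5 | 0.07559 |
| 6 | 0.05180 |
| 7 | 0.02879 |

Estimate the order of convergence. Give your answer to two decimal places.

1.55

p ≈ ln(‖e_7‖/‖e_6‖) / ln(‖e_6‖/‖e_5‖)
  = ln(0.02879/0.05180) / ln(0.05180/0.07559)
  = ln(0.555792) / ln(0.685276)
  = -0.58736 / -0.37793 ≈ 1.55415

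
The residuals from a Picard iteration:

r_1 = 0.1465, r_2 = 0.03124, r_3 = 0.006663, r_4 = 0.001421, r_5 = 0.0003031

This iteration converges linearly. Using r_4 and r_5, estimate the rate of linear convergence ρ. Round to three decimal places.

ρ ≈ r_5/r_4 = 0.0003031/0.001421 = 0.21330

0.213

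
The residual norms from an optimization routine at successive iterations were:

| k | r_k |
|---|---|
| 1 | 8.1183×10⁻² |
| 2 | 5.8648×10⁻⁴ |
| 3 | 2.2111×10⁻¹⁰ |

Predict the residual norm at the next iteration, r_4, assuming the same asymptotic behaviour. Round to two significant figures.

1.2e-29

First estimate the order: p ≈ ln(r_3/r_2) / ln(r_2/r_1) = ln(2.2111×10⁻¹⁰/5.8648×10⁻⁴)/ln(5.8648×10⁻⁴/8.1183×10⁻²) = ln(3.77012e-07)/ln(0.00722417) ≈ 3.0000.
Then r_4 ≈ r_3·(r_3/r_2)^p = 2.2111×10⁻¹⁰·(3.77012e-07)^3.0000 = 2.2111×10⁻¹⁰·5.35877e-20 ≈ 1.185e-29.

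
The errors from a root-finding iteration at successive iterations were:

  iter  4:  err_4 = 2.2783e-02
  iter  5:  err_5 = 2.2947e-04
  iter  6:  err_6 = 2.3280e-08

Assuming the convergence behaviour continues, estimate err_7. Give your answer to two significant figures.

First estimate the order: p ≈ ln(err_6/err_5) / ln(err_5/err_4) = ln(2.3280e-08/2.2947e-04)/ln(2.2947e-04/2.2783e-02) = ln(0.000101451)/ln(0.010072) ≈ 2.0000.
Then err_7 ≈ err_6·(err_6/err_5)^p = 2.3280e-08·(0.000101451)^2.0000 = 2.3280e-08·1.02923e-08 ≈ 2.396e-16.

2.4e-16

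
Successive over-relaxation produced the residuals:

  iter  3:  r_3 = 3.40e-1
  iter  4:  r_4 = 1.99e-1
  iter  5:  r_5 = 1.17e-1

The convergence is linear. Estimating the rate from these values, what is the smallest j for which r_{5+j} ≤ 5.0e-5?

Rate ρ ≈ r_5/r_4 = 1.17e-1/1.99e-1 = 0.5879.
After j more steps, r_{5+j} ≈ 1.17e-1·ρ^j; need ρ^j ≤ 5.0e-5/1.17e-1 = 0.00042735.
j ≥ ln(0.00042735)/ln(0.5879) = -7.7579/-0.53120 = 14.604.
So 15 more iterations are needed.

15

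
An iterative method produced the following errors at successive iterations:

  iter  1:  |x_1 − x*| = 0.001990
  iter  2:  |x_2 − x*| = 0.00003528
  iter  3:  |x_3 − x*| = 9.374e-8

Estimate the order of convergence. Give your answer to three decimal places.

p ≈ ln(|x_3 − x*|/|x_2 − x*|) / ln(|x_2 − x*|/|x_1 − x*|)
  = ln(9.374e-8/0.00003528) / ln(0.00003528/0.001990)
  = ln(0.00265703) / ln(0.0177286)
  = -5.930546 / -4.032576 ≈ 1.470659

1.471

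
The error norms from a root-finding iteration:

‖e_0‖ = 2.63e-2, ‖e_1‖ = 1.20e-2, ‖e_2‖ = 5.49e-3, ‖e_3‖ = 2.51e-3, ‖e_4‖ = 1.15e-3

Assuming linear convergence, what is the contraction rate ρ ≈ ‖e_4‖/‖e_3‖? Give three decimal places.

0.458

ρ ≈ ‖e_4‖/‖e_3‖ = 1.15e-3/2.51e-3 = 0.45817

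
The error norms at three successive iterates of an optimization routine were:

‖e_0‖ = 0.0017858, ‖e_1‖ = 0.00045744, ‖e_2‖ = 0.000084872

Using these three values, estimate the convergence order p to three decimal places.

p ≈ ln(‖e_2‖/‖e_1‖) / ln(‖e_1‖/‖e_0‖)
  = ln(0.000084872/0.00045744) / ln(0.00045744/0.0017858)
  = ln(0.185537) / ln(0.256154)
  = -1.684501 / -1.361976 ≈ 1.236807

1.237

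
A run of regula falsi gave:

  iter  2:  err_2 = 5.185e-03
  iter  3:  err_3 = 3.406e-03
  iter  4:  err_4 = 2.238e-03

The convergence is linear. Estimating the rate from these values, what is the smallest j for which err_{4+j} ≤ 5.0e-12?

48

Rate ρ ≈ err_4/err_3 = 2.238e-03/3.406e-03 = 0.6571.
After j more steps, err_{4+j} ≈ 2.238e-03·ρ^j; need ρ^j ≤ 5.0e-12/2.238e-03 = 2.23414e-09.
j ≥ ln(2.23414e-09)/ln(0.6571) = -19.9194/-0.41992 = 47.436.
So 48 more iterations are needed.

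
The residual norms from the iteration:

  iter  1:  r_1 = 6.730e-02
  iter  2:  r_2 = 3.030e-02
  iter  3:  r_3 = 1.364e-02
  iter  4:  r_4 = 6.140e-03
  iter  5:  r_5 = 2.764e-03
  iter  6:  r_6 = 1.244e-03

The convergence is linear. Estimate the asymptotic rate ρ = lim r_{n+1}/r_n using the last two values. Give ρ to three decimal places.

ρ ≈ r_6/r_5 = 1.244e-03/2.764e-03 = 0.45007

0.450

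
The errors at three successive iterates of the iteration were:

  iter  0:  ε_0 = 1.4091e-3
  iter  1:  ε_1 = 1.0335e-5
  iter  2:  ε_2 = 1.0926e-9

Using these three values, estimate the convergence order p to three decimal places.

p ≈ ln(ε_2/ε_1) / ln(ε_1/ε_0)
  = ln(1.0926e-9/1.0335e-5) / ln(1.0335e-5/1.4091e-3)
  = ln(0.000105718) / ln(0.00733447)
  = -9.154735 / -4.915170 ≈ 1.862547

1.863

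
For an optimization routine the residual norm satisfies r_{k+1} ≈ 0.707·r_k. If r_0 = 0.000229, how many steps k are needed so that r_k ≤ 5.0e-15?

After k steps, r_k ≈ 0.000229·0.707^k.
Need 0.707^k ≤ 5.0e-15/0.000229 = 2.18341e-11.
k ≥ ln(2.18341e-11)/ln(0.707) = -24.5475/-0.34672 = 70.799.
Smallest integer k = 71.

71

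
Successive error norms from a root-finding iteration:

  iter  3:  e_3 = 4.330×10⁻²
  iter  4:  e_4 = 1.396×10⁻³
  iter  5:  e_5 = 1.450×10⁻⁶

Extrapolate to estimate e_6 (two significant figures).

1.6e-12

First estimate the order: p ≈ ln(e_5/e_4) / ln(e_4/e_3) = ln(1.450×10⁻⁶/1.396×10⁻³)/ln(1.396×10⁻³/4.330×10⁻²) = ln(0.00103868)/ln(0.0322402) ≈ 2.0002.
Then e_6 ≈ e_5·(e_5/e_4)^p = 1.450×10⁻⁶·(0.00103868)^2.0002 = 1.450×10⁻⁶·1.07737e-06 ≈ 1.562e-12.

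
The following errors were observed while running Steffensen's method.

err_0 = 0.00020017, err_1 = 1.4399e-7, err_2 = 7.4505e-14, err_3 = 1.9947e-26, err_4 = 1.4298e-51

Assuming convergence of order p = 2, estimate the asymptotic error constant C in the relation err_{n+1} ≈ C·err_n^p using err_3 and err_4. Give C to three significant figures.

C ≈ err_4 / err_3^2
  = 1.4298e-51 / (1.9947e-26)^2
  = 1.4298e-51 / 3.97883e-52 ≈ 3.5935

3.59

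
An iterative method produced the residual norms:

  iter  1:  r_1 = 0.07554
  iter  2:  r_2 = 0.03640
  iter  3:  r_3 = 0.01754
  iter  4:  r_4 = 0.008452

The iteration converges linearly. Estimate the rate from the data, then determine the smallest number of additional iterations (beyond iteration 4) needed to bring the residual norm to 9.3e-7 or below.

13

Rate ρ ≈ r_4/r_3 = 0.008452/0.01754 = 0.4819.
After j more steps, r_{4+j} ≈ 0.008452·ρ^j; need ρ^j ≤ 9.3e-7/0.008452 = 0.000110033.
j ≥ ln(0.000110033)/ln(0.4819) = -9.1147/-0.73002 = 12.486.
So 13 more iterations are needed.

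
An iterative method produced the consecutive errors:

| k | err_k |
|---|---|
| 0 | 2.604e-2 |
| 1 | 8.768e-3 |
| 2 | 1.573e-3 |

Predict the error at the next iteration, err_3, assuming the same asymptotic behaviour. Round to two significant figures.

1.0e-4

First estimate the order: p ≈ ln(err_2/err_1) / ln(err_1/err_0) = ln(1.573e-3/8.768e-3)/ln(8.768e-3/2.604e-2) = ln(0.179402)/ln(0.336713) ≈ 1.5784.
Then err_3 ≈ err_2·(err_2/err_1)^p = 1.573e-3·(0.179402)^1.5784 = 1.573e-3·0.0664111 ≈ 0.0001045.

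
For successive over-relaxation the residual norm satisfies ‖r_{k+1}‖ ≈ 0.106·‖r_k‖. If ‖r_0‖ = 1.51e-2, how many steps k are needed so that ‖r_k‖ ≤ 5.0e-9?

7

After k steps, ‖r_k‖ ≈ 1.51e-2·0.106^k.
Need 0.106^k ≤ 5.0e-9/1.51e-2 = 3.31126e-07.
k ≥ ln(3.31126e-07)/ln(0.106) = -14.9208/-2.24432 = 6.648.
Smallest integer k = 7.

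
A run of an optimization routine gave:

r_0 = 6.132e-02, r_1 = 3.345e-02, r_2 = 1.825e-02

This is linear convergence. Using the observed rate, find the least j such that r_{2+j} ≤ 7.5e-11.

Rate ρ ≈ r_2/r_1 = 1.825e-02/3.345e-02 = 0.5456.
After j more steps, r_{2+j} ≈ 1.825e-02·ρ^j; need ρ^j ≤ 7.5e-11/1.825e-02 = 4.10959e-09.
j ≥ ln(4.10959e-09)/ln(0.5456) = -19.3099/-0.60587 = 31.871.
So 32 more iterations are needed.

32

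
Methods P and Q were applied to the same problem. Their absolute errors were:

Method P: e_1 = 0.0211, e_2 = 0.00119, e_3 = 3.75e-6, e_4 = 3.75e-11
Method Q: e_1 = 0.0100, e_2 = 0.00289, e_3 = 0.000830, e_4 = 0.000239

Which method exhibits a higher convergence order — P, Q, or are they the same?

P

Method P: p ≈ ln(3.75e-11/3.75e-6)/ln(3.75e-6/0.00119) ≈ 2.00.
Method Q: p ≈ ln(0.000239/0.000830)/ln(0.000830/0.00289) ≈ 1.00.
Method P has the higher order (≈2.0 vs ≈1.0).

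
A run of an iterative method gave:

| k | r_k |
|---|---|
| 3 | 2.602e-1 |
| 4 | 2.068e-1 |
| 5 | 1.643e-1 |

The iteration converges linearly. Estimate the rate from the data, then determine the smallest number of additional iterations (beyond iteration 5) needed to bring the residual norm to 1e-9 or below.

Rate ρ ≈ r_5/r_4 = 1.643e-1/2.068e-1 = 0.7945.
After j more steps, r_{5+j} ≈ 1.643e-1·ρ^j; need ρ^j ≤ 1e-9/1.643e-1 = 6.08643e-09.
j ≥ ln(6.08643e-09)/ln(0.7945) = -18.9172/-0.23004 = 82.234.
So 83 more iterations are needed.

83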